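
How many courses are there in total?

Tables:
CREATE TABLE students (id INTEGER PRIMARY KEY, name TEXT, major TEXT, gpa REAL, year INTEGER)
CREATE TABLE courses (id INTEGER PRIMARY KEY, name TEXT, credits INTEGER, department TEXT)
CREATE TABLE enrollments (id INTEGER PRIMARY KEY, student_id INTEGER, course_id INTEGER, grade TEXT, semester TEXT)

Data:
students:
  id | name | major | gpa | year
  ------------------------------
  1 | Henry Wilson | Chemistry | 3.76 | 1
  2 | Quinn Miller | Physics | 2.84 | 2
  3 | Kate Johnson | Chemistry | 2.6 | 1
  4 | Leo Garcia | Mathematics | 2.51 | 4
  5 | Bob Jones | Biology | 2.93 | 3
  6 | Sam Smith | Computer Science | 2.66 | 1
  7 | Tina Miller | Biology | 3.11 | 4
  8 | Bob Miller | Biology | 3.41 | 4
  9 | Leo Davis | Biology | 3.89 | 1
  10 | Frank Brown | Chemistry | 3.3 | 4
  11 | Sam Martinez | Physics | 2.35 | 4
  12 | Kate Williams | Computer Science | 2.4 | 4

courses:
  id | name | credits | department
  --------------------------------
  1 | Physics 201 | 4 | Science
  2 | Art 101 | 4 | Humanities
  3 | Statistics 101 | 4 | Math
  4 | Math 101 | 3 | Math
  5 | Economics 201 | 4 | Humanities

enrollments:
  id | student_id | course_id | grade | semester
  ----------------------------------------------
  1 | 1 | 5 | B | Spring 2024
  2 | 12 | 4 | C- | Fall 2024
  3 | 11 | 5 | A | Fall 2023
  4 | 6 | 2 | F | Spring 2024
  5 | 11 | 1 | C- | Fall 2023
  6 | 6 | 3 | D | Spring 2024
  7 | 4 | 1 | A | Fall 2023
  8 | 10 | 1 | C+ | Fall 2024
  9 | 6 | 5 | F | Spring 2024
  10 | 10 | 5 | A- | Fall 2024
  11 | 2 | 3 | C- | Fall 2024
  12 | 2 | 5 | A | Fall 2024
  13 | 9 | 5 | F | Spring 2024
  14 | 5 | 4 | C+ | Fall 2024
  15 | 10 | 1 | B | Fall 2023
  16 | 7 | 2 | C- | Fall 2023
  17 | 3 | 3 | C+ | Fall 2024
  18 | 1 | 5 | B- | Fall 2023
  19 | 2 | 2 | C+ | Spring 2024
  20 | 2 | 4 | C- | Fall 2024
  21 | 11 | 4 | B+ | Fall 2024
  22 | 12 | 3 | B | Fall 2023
SELECT COUNT(*) FROM courses

Execution result:
5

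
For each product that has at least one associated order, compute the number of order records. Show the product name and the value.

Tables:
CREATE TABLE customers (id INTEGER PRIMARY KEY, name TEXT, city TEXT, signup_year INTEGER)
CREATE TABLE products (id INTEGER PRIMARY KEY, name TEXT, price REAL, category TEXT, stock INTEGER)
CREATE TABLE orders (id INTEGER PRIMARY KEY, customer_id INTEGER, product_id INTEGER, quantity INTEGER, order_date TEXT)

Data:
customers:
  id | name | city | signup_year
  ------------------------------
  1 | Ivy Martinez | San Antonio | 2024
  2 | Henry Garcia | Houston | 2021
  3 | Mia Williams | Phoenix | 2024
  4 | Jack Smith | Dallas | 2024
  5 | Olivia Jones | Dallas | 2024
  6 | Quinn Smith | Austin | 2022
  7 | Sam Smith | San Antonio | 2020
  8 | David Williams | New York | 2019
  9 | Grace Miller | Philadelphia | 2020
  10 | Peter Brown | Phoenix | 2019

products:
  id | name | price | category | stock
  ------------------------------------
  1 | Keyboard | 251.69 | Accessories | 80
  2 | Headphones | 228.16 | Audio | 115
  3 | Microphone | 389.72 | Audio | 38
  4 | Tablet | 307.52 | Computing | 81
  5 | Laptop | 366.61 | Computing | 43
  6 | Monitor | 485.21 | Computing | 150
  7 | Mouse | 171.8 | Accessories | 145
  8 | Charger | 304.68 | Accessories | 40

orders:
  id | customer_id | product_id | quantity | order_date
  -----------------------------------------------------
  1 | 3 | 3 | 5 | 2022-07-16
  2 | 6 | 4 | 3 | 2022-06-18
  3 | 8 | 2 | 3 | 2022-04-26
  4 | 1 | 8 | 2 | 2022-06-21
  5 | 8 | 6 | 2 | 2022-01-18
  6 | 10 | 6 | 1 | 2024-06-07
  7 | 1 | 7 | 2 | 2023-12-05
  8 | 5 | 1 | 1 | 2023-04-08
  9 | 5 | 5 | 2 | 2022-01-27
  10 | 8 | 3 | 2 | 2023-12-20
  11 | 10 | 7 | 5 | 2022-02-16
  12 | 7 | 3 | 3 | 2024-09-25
SELECT p.name, COUNT(*) AS n FROM orders c JOIN products p ON c.product_id = p.id GROUP BY p.id, p.name

Execution result:
name | n
Keyboard | 1
Headphones | 1
Microphone | 3
Tablet | 1
Laptop | 1
Monitor | 2
Mouse | 2
Charger | 1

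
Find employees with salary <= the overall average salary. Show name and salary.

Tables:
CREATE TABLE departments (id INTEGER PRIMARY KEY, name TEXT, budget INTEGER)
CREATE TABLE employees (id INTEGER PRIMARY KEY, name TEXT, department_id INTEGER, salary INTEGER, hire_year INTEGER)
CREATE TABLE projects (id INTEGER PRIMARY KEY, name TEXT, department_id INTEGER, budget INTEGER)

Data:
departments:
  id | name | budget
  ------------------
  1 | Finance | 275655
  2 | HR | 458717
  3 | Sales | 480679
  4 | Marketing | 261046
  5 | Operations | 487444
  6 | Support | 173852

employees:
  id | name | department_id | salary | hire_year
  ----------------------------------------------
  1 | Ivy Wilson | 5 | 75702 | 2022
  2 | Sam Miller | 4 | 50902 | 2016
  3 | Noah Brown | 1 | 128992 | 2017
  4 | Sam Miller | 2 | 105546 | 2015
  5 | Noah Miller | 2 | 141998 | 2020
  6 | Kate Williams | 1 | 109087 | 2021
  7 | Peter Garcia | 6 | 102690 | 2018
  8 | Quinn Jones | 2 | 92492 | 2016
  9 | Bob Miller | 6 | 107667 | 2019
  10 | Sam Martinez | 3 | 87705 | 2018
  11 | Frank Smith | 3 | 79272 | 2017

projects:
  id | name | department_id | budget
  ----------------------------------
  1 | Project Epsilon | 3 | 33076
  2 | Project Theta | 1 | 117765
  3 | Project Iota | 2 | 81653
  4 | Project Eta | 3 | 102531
SELECT name, salary FROM employees WHERE salary <= (SELECT AVG(salary) FROM employees)

Execution result:
name | salary
Ivy Wilson | 75702
Sam Miller | 50902
Quinn Jones | 92492
Sam Martinez | 87705
Frank Smith | 79272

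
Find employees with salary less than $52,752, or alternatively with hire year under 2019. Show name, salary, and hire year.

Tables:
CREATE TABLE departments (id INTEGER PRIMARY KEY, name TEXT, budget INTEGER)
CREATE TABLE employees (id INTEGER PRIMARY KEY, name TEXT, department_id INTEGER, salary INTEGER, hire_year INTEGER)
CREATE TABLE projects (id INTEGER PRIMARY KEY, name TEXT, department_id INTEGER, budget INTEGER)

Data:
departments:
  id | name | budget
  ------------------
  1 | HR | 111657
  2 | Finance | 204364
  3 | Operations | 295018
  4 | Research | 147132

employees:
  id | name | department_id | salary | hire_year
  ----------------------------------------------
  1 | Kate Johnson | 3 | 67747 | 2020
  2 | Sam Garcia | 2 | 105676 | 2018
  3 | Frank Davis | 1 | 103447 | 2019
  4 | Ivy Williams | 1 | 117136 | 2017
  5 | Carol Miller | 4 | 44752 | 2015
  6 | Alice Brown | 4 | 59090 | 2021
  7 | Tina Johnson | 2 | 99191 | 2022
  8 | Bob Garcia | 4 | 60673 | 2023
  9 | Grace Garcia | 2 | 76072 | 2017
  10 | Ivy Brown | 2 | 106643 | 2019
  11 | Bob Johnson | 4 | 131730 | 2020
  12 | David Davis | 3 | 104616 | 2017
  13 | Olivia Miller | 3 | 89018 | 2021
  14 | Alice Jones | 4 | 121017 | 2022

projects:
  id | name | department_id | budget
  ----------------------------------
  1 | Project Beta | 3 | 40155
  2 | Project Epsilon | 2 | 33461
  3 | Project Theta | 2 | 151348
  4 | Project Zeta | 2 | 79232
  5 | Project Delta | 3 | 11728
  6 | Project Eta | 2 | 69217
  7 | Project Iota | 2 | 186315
SELECT name, salary, hire_year FROM employees WHERE salary < 52752 OR hire_year < 2019

Execution result:
name | salary | hire_year
Sam Garcia | 105676 | 2018
Ivy Williams | 117136 | 2017
Carol Miller | 44752 | 2015
Grace Garcia | 76072 | 2017
David Davis | 104616 | 2017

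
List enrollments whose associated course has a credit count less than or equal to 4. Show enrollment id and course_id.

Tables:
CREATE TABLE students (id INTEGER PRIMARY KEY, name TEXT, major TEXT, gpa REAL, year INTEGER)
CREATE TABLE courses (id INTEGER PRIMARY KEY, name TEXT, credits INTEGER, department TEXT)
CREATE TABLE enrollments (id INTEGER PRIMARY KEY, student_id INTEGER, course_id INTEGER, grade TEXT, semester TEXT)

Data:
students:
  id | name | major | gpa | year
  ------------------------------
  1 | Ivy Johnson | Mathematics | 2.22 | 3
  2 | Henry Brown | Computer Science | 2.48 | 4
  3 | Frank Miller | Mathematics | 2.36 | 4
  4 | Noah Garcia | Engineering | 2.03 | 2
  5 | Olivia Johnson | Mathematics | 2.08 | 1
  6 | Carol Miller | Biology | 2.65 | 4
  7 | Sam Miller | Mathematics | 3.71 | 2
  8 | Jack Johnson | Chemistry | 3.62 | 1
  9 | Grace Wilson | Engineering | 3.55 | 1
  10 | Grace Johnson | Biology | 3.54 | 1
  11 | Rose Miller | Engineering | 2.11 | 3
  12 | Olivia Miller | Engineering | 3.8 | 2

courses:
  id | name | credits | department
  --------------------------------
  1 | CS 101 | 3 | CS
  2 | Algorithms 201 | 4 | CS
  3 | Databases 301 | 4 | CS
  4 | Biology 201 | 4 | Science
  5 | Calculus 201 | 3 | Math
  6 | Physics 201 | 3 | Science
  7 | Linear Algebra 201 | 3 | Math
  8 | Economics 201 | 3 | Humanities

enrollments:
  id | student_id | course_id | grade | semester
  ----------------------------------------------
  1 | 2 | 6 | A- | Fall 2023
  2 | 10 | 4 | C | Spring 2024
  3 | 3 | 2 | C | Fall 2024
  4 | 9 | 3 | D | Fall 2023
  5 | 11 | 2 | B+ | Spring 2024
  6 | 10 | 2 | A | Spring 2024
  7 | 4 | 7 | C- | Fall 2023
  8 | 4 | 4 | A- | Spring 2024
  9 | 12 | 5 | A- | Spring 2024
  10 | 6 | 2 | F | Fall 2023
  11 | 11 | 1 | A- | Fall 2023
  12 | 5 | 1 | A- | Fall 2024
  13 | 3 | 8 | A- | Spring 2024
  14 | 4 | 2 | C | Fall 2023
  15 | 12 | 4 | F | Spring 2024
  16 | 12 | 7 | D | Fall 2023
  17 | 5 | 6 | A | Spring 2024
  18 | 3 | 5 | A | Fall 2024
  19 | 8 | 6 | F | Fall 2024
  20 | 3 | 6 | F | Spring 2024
SELECT id, course_id FROM enrollments WHERE course_id IN (SELECT id FROM courses WHERE credits <= 4)

Execution result:
id | course_id
1 | 6
2 | 4
3 | 2
4 | 3
5 | 2
6 | 2
7 | 7
8 | 4
9 | 5
10 | 2
11 | 1
12 | 1
13 | 8
14 | 2
15 | 4
16 | 7
17 | 6
18 | 5
19 | 6
20 | 6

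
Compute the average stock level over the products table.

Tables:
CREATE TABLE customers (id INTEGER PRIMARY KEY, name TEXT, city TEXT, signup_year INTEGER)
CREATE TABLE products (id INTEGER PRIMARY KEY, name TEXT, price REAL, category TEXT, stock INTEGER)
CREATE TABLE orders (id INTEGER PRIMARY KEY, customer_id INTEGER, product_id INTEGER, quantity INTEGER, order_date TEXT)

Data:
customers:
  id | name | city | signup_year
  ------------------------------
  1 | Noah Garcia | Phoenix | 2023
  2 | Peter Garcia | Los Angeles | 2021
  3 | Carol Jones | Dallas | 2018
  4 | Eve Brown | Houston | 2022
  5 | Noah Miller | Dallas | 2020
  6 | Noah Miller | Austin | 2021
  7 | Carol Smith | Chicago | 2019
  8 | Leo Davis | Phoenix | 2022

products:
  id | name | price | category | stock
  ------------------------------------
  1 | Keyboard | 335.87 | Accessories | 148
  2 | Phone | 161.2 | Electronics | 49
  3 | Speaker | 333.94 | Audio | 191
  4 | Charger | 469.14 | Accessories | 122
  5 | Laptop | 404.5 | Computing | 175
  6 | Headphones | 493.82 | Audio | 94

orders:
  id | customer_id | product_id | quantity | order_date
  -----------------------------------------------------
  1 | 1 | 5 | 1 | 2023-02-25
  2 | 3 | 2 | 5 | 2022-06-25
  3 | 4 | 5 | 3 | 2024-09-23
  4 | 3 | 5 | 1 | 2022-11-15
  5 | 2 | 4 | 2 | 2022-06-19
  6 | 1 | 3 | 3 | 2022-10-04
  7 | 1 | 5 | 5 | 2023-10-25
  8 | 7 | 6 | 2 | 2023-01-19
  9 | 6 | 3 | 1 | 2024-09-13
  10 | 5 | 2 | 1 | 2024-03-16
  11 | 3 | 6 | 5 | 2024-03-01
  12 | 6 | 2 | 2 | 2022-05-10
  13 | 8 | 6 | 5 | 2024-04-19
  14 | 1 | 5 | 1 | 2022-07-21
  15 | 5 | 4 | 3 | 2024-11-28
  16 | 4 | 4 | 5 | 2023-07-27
SELECT AVG(stock) FROM products

Execution result:
129.83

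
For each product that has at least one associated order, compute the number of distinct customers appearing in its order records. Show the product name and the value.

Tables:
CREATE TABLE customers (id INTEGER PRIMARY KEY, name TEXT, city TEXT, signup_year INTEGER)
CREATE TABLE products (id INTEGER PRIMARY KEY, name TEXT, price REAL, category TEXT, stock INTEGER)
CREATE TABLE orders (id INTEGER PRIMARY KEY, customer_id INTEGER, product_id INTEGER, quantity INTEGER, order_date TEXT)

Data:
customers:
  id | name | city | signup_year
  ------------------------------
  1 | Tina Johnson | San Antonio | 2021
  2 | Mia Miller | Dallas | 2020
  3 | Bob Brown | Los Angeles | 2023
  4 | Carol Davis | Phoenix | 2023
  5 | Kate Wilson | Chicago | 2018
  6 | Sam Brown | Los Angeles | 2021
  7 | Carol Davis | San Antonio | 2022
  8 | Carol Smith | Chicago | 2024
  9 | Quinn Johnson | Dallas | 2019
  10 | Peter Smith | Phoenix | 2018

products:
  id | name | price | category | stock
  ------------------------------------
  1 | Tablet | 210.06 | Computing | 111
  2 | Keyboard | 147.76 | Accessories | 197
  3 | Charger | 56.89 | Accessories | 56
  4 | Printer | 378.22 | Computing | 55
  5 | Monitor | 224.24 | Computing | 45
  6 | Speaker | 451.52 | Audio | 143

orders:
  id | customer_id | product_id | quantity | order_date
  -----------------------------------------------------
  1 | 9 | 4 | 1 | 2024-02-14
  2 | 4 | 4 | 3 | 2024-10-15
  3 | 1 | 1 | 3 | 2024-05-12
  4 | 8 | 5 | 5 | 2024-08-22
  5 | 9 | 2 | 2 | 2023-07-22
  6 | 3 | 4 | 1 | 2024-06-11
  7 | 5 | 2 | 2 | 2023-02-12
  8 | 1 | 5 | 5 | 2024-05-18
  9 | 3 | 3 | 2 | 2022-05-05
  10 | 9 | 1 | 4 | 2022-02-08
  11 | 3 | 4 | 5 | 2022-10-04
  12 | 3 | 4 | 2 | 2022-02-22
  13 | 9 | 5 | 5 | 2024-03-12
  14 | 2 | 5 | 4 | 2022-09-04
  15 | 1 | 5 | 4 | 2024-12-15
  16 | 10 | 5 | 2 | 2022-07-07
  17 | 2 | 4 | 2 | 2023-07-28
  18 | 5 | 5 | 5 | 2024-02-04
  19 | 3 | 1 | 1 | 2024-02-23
SELECT p.name, COUNT(DISTINCT c.customer_id) AS distinct_customer_count FROM orders c JOIN products p ON c.product_id = p.id GROUP BY p.id, p.name

Execution result:
name | distinct_customer_count
Tablet | 3
Keyboard | 2
Charger | 1
Printer | 4
Monitor | 6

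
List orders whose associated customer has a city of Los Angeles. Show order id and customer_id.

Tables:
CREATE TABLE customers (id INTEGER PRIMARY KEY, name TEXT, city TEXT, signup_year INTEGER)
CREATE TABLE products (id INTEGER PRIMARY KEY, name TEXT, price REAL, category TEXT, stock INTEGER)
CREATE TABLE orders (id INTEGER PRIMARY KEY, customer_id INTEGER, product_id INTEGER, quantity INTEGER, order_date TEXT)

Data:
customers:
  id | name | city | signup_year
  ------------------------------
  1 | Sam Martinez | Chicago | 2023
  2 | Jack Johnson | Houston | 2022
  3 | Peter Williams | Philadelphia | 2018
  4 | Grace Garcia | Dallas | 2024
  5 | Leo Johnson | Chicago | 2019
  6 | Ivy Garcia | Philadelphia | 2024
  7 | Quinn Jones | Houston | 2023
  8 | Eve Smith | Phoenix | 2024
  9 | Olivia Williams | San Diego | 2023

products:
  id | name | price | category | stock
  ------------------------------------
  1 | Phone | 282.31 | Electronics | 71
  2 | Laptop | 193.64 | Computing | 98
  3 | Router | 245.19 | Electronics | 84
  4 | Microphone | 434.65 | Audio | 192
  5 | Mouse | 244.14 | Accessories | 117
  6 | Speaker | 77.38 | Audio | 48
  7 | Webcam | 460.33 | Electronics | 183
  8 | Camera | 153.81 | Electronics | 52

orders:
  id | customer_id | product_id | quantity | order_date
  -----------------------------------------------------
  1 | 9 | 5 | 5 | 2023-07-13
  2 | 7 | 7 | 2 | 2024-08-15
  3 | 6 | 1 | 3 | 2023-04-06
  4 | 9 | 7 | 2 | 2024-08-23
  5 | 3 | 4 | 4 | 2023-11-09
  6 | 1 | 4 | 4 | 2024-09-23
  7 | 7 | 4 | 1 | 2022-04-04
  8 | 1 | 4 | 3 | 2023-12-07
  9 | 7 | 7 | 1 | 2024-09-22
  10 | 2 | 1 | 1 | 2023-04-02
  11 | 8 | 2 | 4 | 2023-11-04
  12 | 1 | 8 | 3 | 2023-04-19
SELECT id, customer_id FROM orders WHERE customer_id IN (SELECT id FROM customers WHERE city = 'Los Angeles')

Execution result:
(no rows)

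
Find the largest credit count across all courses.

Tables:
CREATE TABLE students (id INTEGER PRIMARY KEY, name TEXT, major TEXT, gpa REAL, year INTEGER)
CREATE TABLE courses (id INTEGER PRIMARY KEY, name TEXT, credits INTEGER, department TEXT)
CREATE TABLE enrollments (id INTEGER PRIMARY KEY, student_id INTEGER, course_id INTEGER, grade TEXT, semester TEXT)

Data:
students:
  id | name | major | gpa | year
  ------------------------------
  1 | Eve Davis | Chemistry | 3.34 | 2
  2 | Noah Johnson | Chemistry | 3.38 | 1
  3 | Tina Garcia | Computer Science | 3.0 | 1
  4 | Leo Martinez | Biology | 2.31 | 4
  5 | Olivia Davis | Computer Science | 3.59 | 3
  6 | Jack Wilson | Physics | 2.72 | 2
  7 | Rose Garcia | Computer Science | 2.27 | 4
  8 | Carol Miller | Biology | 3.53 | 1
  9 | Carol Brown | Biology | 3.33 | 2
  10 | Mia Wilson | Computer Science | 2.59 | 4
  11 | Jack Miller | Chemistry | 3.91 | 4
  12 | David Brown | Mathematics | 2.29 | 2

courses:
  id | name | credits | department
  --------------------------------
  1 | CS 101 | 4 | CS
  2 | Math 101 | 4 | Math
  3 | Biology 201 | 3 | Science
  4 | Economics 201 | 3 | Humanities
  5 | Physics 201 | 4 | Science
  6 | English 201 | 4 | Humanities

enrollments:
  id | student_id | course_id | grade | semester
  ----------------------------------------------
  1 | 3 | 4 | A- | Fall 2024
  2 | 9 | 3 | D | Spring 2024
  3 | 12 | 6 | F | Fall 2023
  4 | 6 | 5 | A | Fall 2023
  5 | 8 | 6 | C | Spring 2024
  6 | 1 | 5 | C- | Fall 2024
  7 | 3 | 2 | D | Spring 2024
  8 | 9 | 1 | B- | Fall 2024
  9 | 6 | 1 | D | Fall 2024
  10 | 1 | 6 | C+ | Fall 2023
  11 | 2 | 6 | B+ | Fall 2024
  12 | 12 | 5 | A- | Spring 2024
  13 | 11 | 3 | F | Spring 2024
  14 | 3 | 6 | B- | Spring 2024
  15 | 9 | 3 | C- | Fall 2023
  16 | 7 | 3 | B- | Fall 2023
SELECT MAX(credits) FROM courses

Execution result:
4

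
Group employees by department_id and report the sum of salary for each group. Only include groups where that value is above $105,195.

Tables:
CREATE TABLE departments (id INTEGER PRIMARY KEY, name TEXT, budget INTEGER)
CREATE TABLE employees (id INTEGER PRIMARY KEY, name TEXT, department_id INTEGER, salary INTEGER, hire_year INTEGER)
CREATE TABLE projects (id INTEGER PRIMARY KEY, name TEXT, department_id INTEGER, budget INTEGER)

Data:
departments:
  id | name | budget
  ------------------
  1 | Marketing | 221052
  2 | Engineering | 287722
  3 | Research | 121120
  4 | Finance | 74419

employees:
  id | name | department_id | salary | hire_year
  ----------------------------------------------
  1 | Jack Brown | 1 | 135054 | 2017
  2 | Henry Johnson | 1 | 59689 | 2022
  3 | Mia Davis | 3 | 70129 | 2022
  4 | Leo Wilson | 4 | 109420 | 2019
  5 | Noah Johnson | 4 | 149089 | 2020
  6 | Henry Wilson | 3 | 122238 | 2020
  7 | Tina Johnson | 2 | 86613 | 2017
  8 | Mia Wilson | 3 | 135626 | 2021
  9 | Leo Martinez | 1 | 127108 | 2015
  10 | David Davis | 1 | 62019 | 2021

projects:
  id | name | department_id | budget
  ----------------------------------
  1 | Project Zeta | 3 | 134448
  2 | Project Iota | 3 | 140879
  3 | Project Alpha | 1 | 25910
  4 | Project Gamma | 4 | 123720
SELECT department_id, SUM(salary) AS sum_salary FROM employees GROUP BY department_id HAVING SUM(salary) > 105195

Execution result:
department_id | sum_salary
1 | 383870
3 | 327993
4 | 258509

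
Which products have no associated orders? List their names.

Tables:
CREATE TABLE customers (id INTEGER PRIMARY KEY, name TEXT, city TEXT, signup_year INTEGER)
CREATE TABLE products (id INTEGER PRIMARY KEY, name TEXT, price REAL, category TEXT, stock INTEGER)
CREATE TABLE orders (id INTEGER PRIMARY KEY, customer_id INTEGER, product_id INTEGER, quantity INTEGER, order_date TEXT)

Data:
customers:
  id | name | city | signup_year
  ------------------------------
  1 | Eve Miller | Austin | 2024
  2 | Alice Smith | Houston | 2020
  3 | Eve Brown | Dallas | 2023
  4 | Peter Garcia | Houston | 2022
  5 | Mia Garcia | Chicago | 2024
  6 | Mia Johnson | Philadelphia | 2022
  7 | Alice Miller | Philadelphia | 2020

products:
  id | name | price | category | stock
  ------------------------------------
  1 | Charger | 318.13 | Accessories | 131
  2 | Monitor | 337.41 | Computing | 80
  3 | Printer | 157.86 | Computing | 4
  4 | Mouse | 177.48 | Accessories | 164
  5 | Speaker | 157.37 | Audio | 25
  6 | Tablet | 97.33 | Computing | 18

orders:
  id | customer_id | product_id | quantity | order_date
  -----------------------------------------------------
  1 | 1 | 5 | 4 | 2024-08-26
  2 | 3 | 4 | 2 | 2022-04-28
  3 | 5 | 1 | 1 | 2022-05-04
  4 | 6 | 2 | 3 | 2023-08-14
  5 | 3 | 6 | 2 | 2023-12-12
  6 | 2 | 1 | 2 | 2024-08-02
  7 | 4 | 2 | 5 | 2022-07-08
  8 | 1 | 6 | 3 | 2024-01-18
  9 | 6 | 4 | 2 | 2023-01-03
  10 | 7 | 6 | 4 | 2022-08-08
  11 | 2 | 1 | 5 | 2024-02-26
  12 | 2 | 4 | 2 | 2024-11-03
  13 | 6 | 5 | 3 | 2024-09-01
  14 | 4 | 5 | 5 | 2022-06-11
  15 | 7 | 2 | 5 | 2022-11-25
SELECT p.name FROM products p LEFT JOIN orders c ON c.product_id = p.id WHERE c.id IS NULL

Execution result:
Printer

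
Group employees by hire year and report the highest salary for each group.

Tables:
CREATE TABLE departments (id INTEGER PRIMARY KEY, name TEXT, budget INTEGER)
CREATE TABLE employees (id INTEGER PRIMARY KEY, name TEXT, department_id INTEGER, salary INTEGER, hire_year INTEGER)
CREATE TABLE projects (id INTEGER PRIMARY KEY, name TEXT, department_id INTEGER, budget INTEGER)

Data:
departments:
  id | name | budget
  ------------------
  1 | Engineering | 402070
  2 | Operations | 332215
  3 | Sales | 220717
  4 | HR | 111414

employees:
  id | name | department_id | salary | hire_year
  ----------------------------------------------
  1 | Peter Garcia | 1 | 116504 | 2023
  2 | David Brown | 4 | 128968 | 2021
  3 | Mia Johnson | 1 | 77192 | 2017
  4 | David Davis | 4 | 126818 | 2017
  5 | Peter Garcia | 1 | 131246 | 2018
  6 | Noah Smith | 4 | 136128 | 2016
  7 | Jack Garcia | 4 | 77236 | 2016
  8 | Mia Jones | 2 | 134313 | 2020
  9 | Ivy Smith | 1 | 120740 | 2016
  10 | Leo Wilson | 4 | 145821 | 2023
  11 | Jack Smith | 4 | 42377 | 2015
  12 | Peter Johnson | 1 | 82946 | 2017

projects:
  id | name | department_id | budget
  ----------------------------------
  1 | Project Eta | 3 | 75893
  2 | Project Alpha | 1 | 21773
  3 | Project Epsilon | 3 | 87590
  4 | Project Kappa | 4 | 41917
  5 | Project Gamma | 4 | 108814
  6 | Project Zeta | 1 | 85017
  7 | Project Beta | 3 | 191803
SELECT hire_year, MAX(salary) AS max_salary FROM employees GROUP BY hire_year

Execution result:
hire_year | max_salary
2015 | 42377
2016 | 136128
2017 | 126818
2018 | 131246
2020 | 134313
2021 | 128968
2023 | 145821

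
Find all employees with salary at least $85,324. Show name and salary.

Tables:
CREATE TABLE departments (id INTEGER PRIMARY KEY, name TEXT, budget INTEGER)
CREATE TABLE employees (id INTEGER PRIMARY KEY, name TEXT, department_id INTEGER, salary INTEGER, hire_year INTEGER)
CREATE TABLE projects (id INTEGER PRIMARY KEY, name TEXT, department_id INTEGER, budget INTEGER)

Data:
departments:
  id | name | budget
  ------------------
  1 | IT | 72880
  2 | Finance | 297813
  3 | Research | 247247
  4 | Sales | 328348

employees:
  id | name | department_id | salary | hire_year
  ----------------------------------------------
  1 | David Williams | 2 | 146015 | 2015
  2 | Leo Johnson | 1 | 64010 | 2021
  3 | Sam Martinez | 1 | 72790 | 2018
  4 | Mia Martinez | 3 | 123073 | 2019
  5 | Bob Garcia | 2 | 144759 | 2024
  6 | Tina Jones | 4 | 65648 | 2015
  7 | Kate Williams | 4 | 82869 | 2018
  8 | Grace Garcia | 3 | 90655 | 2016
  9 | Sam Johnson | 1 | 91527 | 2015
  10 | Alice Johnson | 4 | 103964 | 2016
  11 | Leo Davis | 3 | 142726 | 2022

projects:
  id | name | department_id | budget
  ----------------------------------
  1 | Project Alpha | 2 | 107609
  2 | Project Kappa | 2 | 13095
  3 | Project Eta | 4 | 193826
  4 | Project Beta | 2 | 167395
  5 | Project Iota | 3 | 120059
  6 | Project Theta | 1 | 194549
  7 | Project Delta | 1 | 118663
SELECT name, salary FROM employees WHERE salary >= 85324

Execution result:
name | salary
David Williams | 146015
Mia Martinez | 123073
Bob Garcia | 144759
Grace Garcia | 90655
Sam Johnson | 91527
Alice Johnson | 103964
Leo Davis | 142726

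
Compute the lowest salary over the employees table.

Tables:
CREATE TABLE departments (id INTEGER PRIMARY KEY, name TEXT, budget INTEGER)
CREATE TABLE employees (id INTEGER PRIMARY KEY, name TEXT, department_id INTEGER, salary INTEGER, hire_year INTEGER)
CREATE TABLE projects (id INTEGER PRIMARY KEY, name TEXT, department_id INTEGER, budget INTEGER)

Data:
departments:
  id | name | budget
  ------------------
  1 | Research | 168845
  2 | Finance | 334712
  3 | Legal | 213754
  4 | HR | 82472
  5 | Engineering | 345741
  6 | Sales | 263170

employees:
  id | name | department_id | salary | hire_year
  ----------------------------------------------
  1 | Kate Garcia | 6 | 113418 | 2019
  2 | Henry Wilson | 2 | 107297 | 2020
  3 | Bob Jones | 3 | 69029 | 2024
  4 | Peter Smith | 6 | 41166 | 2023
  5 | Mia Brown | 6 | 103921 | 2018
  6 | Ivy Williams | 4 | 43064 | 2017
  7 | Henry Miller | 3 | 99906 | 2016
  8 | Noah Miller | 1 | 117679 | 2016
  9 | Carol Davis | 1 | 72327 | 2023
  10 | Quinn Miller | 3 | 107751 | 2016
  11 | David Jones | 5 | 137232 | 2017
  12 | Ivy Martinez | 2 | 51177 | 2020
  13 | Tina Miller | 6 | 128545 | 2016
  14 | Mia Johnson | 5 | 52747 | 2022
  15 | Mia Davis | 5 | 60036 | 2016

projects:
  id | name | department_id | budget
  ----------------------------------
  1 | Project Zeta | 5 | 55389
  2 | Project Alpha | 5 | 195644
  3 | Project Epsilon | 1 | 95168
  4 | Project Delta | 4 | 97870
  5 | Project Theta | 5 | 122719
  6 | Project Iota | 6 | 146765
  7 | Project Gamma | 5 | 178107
SELECT MIN(salary) FROM employees

Execution result:
41166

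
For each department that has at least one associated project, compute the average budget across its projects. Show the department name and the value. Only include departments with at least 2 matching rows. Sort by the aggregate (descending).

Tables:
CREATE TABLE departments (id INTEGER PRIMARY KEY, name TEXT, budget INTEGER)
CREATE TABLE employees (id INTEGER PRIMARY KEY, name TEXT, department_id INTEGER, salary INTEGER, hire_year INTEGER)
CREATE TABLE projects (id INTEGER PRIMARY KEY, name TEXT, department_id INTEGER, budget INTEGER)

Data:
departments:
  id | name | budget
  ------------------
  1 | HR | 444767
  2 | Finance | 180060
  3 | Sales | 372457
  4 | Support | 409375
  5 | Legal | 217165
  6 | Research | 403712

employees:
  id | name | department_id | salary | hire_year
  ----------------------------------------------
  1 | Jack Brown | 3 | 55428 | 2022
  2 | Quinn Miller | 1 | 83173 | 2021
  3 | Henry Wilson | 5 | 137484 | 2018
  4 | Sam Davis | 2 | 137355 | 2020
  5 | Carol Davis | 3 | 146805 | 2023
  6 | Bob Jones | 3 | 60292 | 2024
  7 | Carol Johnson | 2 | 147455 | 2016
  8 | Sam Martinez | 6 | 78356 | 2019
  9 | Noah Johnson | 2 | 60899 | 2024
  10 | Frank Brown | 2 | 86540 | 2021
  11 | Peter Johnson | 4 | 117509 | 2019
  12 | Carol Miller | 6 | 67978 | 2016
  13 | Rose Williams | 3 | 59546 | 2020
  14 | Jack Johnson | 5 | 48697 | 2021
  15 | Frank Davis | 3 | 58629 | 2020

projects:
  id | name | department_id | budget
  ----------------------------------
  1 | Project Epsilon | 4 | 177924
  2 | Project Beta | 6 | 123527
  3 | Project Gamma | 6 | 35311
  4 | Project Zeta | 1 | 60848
SELECT p.name, AVG(c.budget) AS avg_budget FROM projects c JOIN departments p ON c.department_id = p.id GROUP BY p.id, p.name HAVING COUNT(*) >= 2 ORDER BY avg_budget DESC

Execution result:
name | avg_budget
Research | 79419.00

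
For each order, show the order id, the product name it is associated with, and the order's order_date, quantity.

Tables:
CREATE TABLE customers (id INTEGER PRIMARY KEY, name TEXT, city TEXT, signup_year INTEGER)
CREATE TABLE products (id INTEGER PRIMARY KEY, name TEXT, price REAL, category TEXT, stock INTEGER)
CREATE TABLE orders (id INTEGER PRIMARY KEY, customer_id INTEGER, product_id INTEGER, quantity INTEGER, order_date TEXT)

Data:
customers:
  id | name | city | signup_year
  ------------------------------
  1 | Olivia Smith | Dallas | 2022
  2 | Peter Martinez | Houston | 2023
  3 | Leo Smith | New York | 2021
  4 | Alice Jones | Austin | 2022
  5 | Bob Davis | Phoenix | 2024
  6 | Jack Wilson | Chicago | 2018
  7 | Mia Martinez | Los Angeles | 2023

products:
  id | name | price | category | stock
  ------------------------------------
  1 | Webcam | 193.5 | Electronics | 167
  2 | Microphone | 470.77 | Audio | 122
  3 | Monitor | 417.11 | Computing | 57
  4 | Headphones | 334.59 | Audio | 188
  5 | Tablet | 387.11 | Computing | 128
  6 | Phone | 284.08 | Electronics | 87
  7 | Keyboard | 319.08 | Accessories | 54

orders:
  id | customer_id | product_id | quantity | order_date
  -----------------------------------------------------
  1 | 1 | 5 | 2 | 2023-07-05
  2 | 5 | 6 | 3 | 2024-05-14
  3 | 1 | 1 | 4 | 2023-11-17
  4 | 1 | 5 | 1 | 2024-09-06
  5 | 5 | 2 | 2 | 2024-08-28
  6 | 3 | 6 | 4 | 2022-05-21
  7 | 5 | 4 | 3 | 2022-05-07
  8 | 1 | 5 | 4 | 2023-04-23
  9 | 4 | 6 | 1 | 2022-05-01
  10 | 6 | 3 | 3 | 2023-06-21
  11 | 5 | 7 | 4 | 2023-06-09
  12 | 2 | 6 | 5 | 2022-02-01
SELECT c.id, p.name AS product, c.order_date, c.quantity FROM orders c JOIN products p ON c.product_id = p.id

Execution result:
id | product | order_date | quantity
1 | Tablet | 2023-07-05 | 2
2 | Phone | 2024-05-14 | 3
3 | Webcam | 2023-11-17 | 4
4 | Tablet | 2024-09-06 | 1
5 | Microphone | 2024-08-28 | 2
6 | Phone | 2022-05-21 | 4
7 | Headphones | 2022-05-07 | 3
8 | Tablet | 2023-04-23 | 4
9 | Phone | 2022-05-01 | 1
10 | Monitor | 2023-06-21 | 3
11 | Keyboard | 2023-06-09 | 4
12 | Phone | 2022-02-01 | 5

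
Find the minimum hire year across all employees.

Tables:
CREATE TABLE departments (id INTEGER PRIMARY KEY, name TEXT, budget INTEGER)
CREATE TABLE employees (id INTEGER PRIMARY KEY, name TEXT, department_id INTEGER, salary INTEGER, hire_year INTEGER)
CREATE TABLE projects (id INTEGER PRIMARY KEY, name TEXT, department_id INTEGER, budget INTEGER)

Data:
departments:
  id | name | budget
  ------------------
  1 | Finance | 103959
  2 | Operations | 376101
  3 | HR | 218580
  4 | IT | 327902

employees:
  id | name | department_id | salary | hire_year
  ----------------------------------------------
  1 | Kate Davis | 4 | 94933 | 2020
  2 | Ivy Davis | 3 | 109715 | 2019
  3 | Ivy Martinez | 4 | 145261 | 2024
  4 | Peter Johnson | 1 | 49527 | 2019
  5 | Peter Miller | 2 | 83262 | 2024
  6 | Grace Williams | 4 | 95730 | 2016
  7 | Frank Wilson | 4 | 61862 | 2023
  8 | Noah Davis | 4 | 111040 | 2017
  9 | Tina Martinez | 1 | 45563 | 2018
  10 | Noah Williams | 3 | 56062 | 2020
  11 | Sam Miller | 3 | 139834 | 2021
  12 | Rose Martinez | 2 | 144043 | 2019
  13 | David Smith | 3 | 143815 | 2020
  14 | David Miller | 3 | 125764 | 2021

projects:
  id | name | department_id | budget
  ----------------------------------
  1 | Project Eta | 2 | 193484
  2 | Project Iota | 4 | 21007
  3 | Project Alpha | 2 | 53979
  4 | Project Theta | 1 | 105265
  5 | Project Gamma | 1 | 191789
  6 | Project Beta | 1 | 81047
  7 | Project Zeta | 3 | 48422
SELECT MIN(hire_year) FROM employees

Execution result:
2016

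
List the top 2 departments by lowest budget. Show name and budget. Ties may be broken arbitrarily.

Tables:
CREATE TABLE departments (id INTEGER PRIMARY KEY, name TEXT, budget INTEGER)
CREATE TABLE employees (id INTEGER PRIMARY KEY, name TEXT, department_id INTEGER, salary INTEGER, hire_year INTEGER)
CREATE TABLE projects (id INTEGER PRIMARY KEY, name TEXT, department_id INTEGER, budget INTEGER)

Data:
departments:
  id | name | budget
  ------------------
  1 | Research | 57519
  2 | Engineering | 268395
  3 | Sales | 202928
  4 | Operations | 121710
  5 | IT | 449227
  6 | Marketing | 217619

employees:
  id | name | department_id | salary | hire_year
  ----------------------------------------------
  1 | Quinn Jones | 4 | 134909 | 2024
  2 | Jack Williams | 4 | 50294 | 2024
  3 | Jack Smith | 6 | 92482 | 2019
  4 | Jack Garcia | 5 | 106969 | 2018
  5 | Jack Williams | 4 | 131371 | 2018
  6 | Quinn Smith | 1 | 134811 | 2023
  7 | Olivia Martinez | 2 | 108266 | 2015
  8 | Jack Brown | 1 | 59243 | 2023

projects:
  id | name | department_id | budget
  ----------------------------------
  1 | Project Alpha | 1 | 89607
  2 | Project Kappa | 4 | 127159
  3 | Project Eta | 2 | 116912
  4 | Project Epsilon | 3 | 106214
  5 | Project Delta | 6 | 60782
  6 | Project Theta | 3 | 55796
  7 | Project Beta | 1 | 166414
SELECT name, budget FROM departments ORDER BY budget ASC LIMIT 2

Execution result:
name | budget
Research | 57519
Operations | 121710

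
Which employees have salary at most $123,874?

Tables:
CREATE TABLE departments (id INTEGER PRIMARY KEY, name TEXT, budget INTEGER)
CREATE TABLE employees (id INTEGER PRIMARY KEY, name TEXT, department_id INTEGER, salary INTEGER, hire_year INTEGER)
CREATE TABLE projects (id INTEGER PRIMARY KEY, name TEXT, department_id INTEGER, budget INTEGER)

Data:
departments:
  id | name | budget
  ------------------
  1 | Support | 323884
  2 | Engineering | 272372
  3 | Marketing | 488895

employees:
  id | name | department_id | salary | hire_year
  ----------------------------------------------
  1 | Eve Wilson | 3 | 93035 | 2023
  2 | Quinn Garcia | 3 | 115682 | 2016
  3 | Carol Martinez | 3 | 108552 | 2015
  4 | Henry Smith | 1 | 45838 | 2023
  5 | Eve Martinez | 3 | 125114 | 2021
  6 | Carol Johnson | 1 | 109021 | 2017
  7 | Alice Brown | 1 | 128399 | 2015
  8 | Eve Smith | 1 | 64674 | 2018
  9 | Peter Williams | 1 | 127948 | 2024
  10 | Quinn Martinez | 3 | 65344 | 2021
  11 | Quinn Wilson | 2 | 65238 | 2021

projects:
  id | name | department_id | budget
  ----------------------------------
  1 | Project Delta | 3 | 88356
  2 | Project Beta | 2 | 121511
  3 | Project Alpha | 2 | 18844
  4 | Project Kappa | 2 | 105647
SELECT name, salary FROM employees WHERE salary <= 123874

Execution result:
name | salary
Eve Wilson | 93035
Quinn Garcia | 115682
Carol Martinez | 108552
Henry Smith | 45838
Carol Johnson | 109021
Eve Smith | 64674
Quinn Martinez | 65344
Quinn Wilson | 65238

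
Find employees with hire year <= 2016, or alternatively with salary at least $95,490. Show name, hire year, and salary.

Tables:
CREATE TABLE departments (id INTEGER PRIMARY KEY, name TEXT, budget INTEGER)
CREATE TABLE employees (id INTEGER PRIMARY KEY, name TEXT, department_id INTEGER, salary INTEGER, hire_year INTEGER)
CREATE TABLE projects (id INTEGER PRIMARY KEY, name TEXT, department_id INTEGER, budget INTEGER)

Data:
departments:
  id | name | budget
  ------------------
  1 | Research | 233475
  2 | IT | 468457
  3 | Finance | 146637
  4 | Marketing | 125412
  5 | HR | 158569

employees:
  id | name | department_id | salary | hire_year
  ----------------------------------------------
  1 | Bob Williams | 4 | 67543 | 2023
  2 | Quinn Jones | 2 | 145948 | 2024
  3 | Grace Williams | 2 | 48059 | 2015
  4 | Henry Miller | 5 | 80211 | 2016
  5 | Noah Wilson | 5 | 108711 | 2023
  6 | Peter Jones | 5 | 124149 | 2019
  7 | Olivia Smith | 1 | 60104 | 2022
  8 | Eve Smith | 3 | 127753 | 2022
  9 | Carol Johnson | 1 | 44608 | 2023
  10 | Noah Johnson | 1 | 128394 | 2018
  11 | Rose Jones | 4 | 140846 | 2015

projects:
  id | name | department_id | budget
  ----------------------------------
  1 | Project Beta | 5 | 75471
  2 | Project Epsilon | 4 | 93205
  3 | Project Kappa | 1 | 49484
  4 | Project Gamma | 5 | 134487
SELECT name, hire_year, salary FROM employees WHERE hire_year <= 2016 OR salary >= 95490

Execution result:
name | hire_year | salary
Quinn Jones | 2024 | 145948
Grace Williams | 2015 | 48059
Henry Miller | 2016 | 80211
Noah Wilson | 2023 | 108711
Peter Jones | 2019 | 124149
Eve Smith | 2022 | 127753
Noah Johnson | 2018 | 128394
Rose Jones | 2015 | 140846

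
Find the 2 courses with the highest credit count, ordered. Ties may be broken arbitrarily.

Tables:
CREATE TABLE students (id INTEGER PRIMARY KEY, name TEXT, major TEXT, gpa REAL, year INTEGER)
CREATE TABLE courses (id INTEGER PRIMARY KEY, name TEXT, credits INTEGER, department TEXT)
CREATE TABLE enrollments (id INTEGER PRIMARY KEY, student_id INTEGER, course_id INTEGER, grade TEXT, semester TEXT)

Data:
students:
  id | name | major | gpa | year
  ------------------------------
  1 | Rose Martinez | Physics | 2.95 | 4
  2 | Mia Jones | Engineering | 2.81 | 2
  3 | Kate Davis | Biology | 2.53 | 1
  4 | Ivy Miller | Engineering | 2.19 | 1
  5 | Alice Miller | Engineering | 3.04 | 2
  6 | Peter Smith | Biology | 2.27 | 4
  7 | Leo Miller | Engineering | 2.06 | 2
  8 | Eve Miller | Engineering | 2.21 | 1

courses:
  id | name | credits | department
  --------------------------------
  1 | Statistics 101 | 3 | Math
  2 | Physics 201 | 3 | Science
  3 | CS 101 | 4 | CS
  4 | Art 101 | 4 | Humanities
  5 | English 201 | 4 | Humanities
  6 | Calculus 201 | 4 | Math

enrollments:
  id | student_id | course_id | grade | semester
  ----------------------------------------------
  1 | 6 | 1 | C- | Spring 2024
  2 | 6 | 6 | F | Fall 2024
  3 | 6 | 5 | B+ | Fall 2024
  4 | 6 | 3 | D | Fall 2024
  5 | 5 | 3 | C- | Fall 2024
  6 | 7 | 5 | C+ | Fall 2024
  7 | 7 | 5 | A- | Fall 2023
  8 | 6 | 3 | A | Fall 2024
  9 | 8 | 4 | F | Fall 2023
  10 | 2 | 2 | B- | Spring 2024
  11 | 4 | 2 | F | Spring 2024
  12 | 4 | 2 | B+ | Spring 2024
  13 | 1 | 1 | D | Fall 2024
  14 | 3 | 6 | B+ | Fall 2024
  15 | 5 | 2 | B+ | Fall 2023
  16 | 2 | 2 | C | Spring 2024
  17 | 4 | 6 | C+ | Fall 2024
SELECT name, credits FROM courses ORDER BY credits DESC LIMIT 2

Execution result:
name | credits
CS 101 | 4
Art 101 | 4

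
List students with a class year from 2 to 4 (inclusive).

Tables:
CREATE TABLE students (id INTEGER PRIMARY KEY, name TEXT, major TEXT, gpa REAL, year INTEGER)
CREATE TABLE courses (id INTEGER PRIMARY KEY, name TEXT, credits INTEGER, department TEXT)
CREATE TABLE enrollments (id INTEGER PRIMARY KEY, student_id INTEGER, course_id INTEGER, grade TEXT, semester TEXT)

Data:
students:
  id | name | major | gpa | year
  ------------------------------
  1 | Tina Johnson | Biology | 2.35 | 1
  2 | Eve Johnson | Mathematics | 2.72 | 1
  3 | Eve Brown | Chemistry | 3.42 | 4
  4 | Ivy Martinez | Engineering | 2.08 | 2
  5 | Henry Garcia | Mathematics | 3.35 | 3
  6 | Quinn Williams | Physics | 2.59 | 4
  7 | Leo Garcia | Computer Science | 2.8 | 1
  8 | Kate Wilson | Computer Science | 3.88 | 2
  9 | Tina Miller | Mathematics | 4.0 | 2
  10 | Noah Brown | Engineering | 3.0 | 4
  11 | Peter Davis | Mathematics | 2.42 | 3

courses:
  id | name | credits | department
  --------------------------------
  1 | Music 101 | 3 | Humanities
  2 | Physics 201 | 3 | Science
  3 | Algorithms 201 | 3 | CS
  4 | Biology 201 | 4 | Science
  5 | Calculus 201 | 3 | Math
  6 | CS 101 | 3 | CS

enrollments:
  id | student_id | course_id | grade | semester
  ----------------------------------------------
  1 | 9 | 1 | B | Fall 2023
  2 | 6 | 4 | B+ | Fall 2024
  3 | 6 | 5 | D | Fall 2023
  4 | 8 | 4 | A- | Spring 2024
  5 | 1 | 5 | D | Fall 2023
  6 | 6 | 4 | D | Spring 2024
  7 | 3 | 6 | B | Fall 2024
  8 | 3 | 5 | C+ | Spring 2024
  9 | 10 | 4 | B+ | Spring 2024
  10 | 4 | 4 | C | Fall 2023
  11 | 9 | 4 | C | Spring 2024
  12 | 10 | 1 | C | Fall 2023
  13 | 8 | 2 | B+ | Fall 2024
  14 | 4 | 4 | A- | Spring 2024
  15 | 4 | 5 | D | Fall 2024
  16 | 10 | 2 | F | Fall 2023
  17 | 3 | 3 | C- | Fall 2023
SELECT name, year FROM students WHERE year BETWEEN 2 AND 4

Execution result:
name | year
Eve Brown | 4
Ivy Martinez | 2
Henry Garcia | 3
Quinn Williams | 4
Kate Wilson | 2
Tina Miller | 2
Noah Brown | 4
Peter Davis | 3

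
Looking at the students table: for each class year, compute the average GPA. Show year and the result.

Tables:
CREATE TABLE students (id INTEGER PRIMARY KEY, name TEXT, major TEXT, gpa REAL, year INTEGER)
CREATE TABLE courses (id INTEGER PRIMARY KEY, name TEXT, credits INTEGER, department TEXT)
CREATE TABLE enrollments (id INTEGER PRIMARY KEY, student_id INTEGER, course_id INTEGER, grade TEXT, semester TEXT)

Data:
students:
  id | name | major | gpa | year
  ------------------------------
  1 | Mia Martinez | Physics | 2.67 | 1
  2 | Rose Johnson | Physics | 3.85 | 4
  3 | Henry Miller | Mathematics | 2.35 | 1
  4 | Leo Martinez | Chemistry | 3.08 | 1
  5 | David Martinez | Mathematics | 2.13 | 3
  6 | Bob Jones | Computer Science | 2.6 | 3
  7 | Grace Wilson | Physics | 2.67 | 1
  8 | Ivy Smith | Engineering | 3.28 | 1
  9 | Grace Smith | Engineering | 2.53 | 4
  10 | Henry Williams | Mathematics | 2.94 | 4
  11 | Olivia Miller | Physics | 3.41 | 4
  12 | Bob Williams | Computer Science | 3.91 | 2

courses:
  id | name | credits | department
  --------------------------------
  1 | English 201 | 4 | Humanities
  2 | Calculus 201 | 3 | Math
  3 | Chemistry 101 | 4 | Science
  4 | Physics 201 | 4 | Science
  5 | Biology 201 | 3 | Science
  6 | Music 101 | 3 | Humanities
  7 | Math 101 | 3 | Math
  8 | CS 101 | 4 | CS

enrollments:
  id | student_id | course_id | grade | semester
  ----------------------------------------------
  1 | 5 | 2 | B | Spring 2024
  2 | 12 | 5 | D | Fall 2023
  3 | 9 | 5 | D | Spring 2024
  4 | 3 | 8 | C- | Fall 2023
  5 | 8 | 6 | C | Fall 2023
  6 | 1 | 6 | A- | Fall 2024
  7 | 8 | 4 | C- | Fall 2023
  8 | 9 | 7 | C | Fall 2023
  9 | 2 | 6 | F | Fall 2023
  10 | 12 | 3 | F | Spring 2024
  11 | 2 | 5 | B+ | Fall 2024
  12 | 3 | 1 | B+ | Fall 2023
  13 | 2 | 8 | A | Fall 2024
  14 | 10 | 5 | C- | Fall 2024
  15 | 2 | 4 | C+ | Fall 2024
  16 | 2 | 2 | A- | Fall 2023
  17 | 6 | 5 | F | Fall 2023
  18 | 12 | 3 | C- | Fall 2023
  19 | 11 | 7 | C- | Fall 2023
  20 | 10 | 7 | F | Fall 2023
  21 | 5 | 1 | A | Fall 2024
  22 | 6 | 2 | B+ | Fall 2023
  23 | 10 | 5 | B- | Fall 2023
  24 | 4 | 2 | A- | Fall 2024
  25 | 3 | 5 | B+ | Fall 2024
SELECT year, AVG(gpa) AS avg_gpa FROM students GROUP BY year

Execution result:
year | avg_gpa
1 | 2.81
2 | 3.91
3 | 2.37
4 | 3.18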